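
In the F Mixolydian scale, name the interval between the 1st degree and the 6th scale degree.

F mixolydian: F G A Bb C D Eb.
1st degree = F; scale degree 6 = D.
F up to D spans 6 letter names and 9 semitones — a major sixth.

major 6th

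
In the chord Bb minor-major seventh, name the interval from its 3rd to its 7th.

augmented fifth

Spelling the chord: Bb, Db, F, A.
That puts Db below A.
5 letter names make it a fifth; at 8 semitones (a half step wider than perfect) the quality is augmented.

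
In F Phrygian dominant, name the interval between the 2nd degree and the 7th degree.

The scale runs F Gb A Bb C Db Eb.
The 2nd degree is Gb and the 7th degree is Eb.
From Gb to Eb is 9 semitones, exactly the major sixth.

major 6th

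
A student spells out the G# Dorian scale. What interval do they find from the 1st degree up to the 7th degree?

minor seventh

Spelling the G# Dorian scale: G# A# B C# D# E# F#.
That puts G# below F#.
G# up to F# is 10 semitones, a half step narrower than a major seventh, so the interval is minor.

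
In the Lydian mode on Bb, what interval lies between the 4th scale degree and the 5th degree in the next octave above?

Spelling the Lydian mode on Bb: Bb C D E F G A.
So we need the interval from E up to F.
From E to F: 13 semitones over a ninth = minor.

minor ninth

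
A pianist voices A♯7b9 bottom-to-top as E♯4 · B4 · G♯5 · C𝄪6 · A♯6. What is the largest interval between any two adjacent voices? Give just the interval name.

Adjacent intervals: E♯4→B4 = diminished fifth; B4→G♯5 = major sixth; G♯5→C𝄪6 = augmented fourth; C𝄪6→A♯6 = minor sixth.
The largest is B4 to G♯5, a major sixth (9 semitones).

major sixth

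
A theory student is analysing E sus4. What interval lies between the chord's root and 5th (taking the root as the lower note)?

The chord tones of Esus4 are E A B.
So we need the interval from E up to B.
E up to B spans 5 letter names and 7 semitones — a perfect fifth.

perfect fifth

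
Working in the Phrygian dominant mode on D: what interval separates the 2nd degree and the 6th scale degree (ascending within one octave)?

perfect fifth

The scale runs D Eb F# G A Bb C.
The 2nd degree is Eb and the scale degree 6 is Bb.
From Eb to Bb is 7 semitones, exactly the perfect fifth.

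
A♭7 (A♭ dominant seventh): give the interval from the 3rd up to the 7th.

Spelling the chord: A♭-C-E♭-G♭.
So we need the interval from C up to G♭.
5 letter names make it a fifth; at 6 semitones (a half step narrower than perfect) the quality is diminished.
This 3–7 tritone is the characteristic tension at the heart of the dominant sound.

d5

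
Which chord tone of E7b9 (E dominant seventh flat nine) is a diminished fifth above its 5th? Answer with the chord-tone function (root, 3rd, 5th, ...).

E7b9: E-G♯-B-D-F.
The 5th is B. A diminished fifth above B is F.
F is the chord's 9th.

9th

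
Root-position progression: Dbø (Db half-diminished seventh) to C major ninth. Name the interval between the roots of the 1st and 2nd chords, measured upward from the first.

The roots are Db and C.
Db up to C spans 7 letter names and 11 semitones — a major seventh.

major 7th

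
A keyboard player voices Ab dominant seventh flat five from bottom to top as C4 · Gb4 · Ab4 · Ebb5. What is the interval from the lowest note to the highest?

diminished 10th

The outer voices are C4 and Ebb5.
10 letter names make it a tenth; at 14 semitones (a whole step narrower than major) the quality is diminished.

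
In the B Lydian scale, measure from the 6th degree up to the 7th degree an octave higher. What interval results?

major 9th

B lydian: B C# D# E# F# G# A#.
So we need the interval from G# up to A#.
G# up to A# spans 9 letter names and 14 semitones — a major ninth.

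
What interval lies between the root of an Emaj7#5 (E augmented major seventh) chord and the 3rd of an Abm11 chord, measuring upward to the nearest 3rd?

Emaj7#5 (E augmented major seventh) has E as its root, and Abm11 has Cb as its 3rd.
E up to Cb is 7 semitones, a whole step narrower than a major sixth, so the interval is diminished.

diminished sixth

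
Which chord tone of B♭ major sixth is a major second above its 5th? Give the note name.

B♭6 (B♭ major sixth): B♭ D F G.
The 5th is F. A major second above F is G.
G is the chord's 6th.

G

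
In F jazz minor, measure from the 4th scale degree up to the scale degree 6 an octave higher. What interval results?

major 10th

F melodic minor: F G Ab Bb C D E.
4th scale degree = Bb; 6th scale degree (up an octave) = D.
From Bb to D is 16 semitones, exactly the major tenth.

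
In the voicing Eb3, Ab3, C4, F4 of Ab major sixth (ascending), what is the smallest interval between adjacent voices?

Adjacent intervals: Eb3→Ab3 = perfect fourth; Ab3→C4 = major third; C4→F4 = perfect fourth.
The smallest is Ab3 to C4, a major third (4 semitones).

major third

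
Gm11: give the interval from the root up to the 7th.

m7

G minor eleventh: G–B♭–D–F–A–C.
So we need the interval from G up to F.
G up to F is 10 semitones, a half step narrower than a major seventh, so the interval is minor.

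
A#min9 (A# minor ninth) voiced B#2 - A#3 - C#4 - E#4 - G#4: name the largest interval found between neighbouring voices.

m7

Adjacent intervals: B#2→A#3 = minor seventh; A#3→C#4 = minor third; C#4→E#4 = major third; E#4→G#4 = minor third.
The largest is B#2 to A#3, a minor seventh (10 semitones).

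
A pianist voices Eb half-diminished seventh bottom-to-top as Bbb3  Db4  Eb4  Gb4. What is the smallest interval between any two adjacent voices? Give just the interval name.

major second

Adjacent intervals: Bbb3→Db4 = major third; Db4→Eb4 = major second; Eb4→Gb4 = minor third.
The smallest is Db4 to Eb4, a major second (2 semitones).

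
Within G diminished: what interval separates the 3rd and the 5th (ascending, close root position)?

minor 3rd

The chord tones of G diminished are G–Bb–Db.
So we need the interval from Bb up to Db.
From Bb to Db: 3 semitones over a third = minor.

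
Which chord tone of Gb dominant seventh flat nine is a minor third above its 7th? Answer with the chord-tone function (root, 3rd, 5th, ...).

Gb7b9: Gb, Bb, Db, Fb, Abb.
The 7th is Fb. A minor third above Fb is Abb.
Abb is the chord's 9th.

9th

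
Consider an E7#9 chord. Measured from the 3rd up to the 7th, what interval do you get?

E dominant seventh sharp nine is spelled E G♯ B D F𝄪.
That puts G♯ below D.
G♯ up to D is 6 semitones, a half step narrower than a perfect fifth, so the interval is diminished.
This 3–7 tritone is the characteristic tension at the heart of the dominant sound.

diminished fifth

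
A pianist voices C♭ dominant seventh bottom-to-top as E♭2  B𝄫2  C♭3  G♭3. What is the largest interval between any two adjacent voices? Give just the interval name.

Adjacent intervals: E♭2→B𝄫2 = diminished fifth; B𝄫2→C♭3 = major second; C♭3→G♭3 = perfect fifth.
The largest is C♭3 to G♭3, a perfect fifth (7 semitones).

perfect 5th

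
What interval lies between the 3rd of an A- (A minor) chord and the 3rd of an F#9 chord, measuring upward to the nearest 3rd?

A6

A- (A minor) has C as its 3rd, and F#9 has A# as its 3rd.
From C to A#: 10 semitones over a sixth = augmented.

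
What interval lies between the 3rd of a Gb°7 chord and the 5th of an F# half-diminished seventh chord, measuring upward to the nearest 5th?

Gb°7 has Bbb as its 3rd, and F# half-diminished seventh has C as its 5th.
2 letter names make it a second; at 3 semitones (a half step wider than major) the quality is augmented.

augmented second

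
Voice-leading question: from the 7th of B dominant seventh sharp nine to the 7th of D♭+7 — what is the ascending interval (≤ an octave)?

B dominant seventh sharp nine has A as its 7th, and D♭+7 has C♭ as its 7th.
From A to C♭: 2 semitones over a third = diminished.

diminished third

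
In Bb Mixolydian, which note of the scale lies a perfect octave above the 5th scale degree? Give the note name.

F

The scale is Bb C D Eb F G Ab.
The 5th scale degree is F; a perfect octave above that is F — scale degree 5.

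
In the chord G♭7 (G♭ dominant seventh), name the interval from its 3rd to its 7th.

The chord tones of G♭ dominant seventh are G♭, B♭, D♭, F♭.
That puts B♭ below F♭.
From B♭ to F♭: 6 semitones over a fifth = diminished.

d5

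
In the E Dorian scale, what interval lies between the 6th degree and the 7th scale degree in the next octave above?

Spelling the E Dorian scale: E F# G A B C# D.
6th degree = C#; degree 7 (up an octave) = D.
C# up to D is 13 semitones, a half step narrower than a major ninth, so the interval is minor.

minor ninth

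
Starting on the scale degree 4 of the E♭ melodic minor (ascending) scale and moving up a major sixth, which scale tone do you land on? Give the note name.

F

The scale is E♭ F G♭ A♭ B♭ C D.
The scale degree 4 is A♭; a major sixth above that is F — scale degree 2.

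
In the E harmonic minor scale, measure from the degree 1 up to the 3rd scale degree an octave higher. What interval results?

Spelling the E harmonic minor scale: E F# G A B C D#.
The degree 1 is E and the scale degree 3 (up an octave) is G.
From E to G: 15 semitones over a tenth = minor.

minor tenth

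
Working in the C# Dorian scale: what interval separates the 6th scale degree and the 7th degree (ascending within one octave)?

C# dorian: C# D# E F# G# A# B.
That puts A# below B.
From A# to B: 1 semitone over a second = minor.

minor 2nd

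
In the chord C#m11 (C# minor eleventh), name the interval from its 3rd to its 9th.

C#m11: C# E G# B D# F#.
So we need the interval from E up to D#.
E up to D# spans 7 letter names and 11 semitones — a major seventh.

major seventh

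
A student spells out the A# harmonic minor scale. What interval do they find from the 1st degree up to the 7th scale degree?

A# harmonic minor: A# B# C# D# E# F# G##.
1st degree = A#; 7th degree = G##.
Counting 7 letters and 11 half steps from A# gives a major seventh.

major 7th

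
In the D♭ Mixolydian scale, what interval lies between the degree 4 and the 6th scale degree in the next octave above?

The scale runs D♭ E♭ F G♭ A♭ B♭ C♭.
That puts G♭ below B♭.
From G♭ to B♭ is 16 semitones, exactly the major tenth.

M10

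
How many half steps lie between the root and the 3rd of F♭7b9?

The chord tones of F♭7b9 are F♭ A♭ C♭ E𝄫 G𝄫.
F♭ to A♭ is a major third: 4 semitones.

4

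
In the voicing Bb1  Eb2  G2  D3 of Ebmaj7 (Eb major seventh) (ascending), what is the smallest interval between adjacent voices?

Adjacent intervals: Bb1→Eb2 = perfect fourth; Eb2→G2 = major third; G2→D3 = perfect fifth.
The smallest is Eb2 to G2, a major third (4 semitones).

major third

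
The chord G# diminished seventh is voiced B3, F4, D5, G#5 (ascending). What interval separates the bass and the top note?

The outer voices are B3 and G#5.
From B to G# is 21 semitones, exactly the major thirteenth.

major thirteenth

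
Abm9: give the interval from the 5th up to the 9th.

perfect 5th

Abm9 is spelled Ab-Cb-Eb-Gb-Bb.
That puts Eb below Bb.
From Eb to Bb is 7 semitones, exactly the perfect fifth.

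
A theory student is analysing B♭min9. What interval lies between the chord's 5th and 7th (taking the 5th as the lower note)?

B♭m9 (B♭ minor ninth) is spelled B♭-D♭-F-A♭-C.
5th = F; 7th = A♭.
3 letter names make it a third; at 3 semitones (a half step narrower than major) the quality is minor.

minor third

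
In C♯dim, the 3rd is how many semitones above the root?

C♯ diminished is spelled C♯–E–G.
C♯ to E is a minor third: 3 semitones.

3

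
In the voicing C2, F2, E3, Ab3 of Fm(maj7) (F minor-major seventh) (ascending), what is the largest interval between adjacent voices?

Adjacent intervals: C2→F2 = perfect fourth; F2→E3 = major seventh; E3→Ab3 = diminished fourth.
The largest is F2 to E3, a major seventh (11 semitones).

major 7th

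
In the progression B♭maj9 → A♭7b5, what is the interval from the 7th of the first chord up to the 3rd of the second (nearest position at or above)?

minor third

B♭maj9 has A as its 7th, and A♭7b5 has C as its 3rd.
A up to C is 3 semitones, a half step narrower than a major third, so the interval is minor.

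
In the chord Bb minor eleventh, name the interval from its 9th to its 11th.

The chord tones of Bbm11 are Bb–Db–F–Ab–C–Eb.
So we need the interval from C up to Eb.
C up to Eb is 3 semitones, a half step narrower than a major third, so the interval is minor.

minor 3rd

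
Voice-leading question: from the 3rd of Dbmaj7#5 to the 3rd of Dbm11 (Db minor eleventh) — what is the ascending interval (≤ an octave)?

The 3rd of Dbmaj7#5 is F; the 3rd of Dbm11 (Db minor eleventh) is Fb.
From F to Fb: 11 semitones over an octave = diminished.

diminished 8th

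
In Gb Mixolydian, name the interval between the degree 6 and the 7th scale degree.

The scale runs Gb Ab Bb Cb Db Eb Fb.
The degree 6 is Eb and the 7th scale degree is Fb.
From Eb to Fb: 1 semitone over a second = minor.

minor 2nd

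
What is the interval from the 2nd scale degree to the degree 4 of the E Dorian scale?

E dorian: E F# G A B C# D.
That puts F# below A.
F# up to A is 3 semitones, a half step narrower than a major third, so the interval is minor.

minor third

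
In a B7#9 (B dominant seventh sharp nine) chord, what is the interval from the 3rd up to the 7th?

diminished fifth

Spelling the chord: B, D#, F#, A, C##.
3rd = D#; 7th = A.
5 letter names make it a fifth; at 6 semitones (a half step narrower than perfect) the quality is diminished.
This 3–7 tritone is the characteristic tension at the heart of the dominant sound.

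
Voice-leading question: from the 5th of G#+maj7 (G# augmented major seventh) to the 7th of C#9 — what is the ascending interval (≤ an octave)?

G#+maj7 (G# augmented major seventh) has D## as its 5th, and C#9 has B as its 7th.
6 letter names make it a sixth; at 7 semitones (a whole step narrower than major) the quality is diminished.

diminished 6th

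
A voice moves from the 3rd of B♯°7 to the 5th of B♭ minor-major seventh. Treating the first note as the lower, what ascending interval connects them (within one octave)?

B♯°7 has D♯ as its 3rd, and B♭ minor-major seventh has F as its 5th.
3 letter names make it a third; at 2 semitones (a whole step narrower than major) the quality is diminished.

diminished third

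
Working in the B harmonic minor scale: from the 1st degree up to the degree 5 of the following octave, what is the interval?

P12

The scale runs B C♯ D E F♯ G A♯.
That puts B below F♯.
From B to F♯ is 19 semitones, exactly the perfect twelfth.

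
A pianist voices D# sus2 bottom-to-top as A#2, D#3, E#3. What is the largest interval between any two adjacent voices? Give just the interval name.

P4

Adjacent intervals: A#2→D#3 = perfect fourth; D#3→E#3 = major second.
The largest is A#2 to D#3, a perfect fourth (5 semitones).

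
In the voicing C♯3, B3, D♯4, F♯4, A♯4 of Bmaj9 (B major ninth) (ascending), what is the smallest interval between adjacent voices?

Adjacent intervals: C♯3→B3 = minor seventh; B3→D♯4 = major third; D♯4→F♯4 = minor third; F♯4→A♯4 = major third.
The smallest is D♯4 to F♯4, a minor third (3 semitones).

minor 3rd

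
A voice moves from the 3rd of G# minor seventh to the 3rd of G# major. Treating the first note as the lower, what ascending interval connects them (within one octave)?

augmented 1st

G# minor seventh has B as its 3rd, and G# major has B# as its 3rd.
1 letter names make it a unison; at 1 semitone (a half step wider than perfect) the quality is augmented.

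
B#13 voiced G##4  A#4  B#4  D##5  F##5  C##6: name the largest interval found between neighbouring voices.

perfect 5th

Adjacent intervals: G##4→A#4 = minor second; A#4→B#4 = major second; B#4→D##5 = major third; D##5→F##5 = minor third; F##5→C##6 = perfect fifth.
The largest is F##5 to C##6, a perfect fifth (7 semitones).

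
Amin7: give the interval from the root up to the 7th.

minor seventh

Spelling the chord: A-C-E-G.
The root is A and the 7th is G.
7 letter names make it a seventh; at 10 semitones (a half step narrower than major) the quality is minor.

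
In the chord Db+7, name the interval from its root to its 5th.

augmented fifth

The chord tones of Db augmented seventh are Db–F–A–Cb.
Root = Db; 5th = A.
5 letter names make it a fifth; at 8 semitones (a half step wider than perfect) the quality is augmented.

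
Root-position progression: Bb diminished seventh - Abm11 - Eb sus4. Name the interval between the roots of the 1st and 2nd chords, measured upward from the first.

minor 7th

The roots are Bb and Ab.
Bb up to Ab is 10 semitones, a half step narrower than a major seventh, so the interval is minor.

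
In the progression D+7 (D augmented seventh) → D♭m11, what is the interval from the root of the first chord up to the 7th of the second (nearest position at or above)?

D+7 (D augmented seventh) has D as its root, and D♭m11 has C♭ as its 7th.
D up to C♭ is 9 semitones, a whole step narrower than a major seventh, so the interval is diminished.

diminished 7th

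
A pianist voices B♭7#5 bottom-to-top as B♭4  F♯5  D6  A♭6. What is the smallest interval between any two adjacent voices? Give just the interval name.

diminished 5th

Adjacent intervals: B♭4→F♯5 = augmented fifth; F♯5→D6 = minor sixth; D6→A♭6 = diminished fifth.
The smallest is D6 to A♭6, a diminished fifth (6 semitones).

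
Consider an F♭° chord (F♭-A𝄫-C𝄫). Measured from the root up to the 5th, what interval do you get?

diminished 5th

Root = F♭; 5th = C𝄫.
From F♭ to C𝄫: 6 semitones over a fifth = diminished.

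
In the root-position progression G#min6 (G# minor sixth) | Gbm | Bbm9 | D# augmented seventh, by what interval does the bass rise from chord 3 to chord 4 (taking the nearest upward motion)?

A3

The roots are Bb and D#.
From Bb to D#: 5 semitones over a third = augmented.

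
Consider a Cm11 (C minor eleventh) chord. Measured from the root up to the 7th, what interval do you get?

The chord tones of Cm11 (C minor eleventh) are C, Eb, G, Bb, D, F.
The root is C and the 7th is Bb.
From C to Bb: 10 semitones over a seventh = minor.

minor 7th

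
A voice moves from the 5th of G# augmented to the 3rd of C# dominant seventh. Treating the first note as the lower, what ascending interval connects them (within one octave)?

G# augmented has D## as its 5th, and C# dominant seventh has E# as its 3rd.
From D## to E#: 1 semitone over a second = minor.

minor 2nd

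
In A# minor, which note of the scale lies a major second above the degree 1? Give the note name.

The scale is A# B# C# D# E# F# G#.
The degree 1 is A#; a major second above that is B# — scale degree 2.

B#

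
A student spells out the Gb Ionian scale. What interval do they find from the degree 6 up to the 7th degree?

Spelling the Gb Ionian scale: Gb Ab Bb Cb Db Eb F.
So we need the interval from Eb up to F.
From Eb to F is 2 semitones, exactly the major second.

major 2nd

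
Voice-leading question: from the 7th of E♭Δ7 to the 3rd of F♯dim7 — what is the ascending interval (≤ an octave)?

The 7th of E♭Δ7 is D; the 3rd of F♯dim7 is A.
Counting 5 letters and 7 half steps from D gives a perfect fifth.

perfect 5th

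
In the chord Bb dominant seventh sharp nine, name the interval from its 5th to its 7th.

minor third

Bb7#9: Bb-D-F-Ab-C#.
5th = F; 7th = Ab.
3 letter names make it a third; at 3 semitones (a half step narrower than major) the quality is minor.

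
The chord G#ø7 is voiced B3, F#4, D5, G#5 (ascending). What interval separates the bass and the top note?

The outer voices are B3 and G#5.
B up to G# spans 13 letter names and 21 semitones — a major thirteenth.

major thirteenth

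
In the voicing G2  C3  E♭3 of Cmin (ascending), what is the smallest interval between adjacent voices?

Adjacent intervals: G2→C3 = perfect fourth; C3→E♭3 = minor third.
The smallest is C3 to E♭3, a minor third (3 semitones).

minor third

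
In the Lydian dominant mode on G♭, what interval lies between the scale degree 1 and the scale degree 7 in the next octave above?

The scale runs G♭ A♭ B♭ C D♭ E♭ F♭.
So we need the interval from G♭ up to F♭.
14 letter names make it a fourteenth; at 22 semitones (a half step narrower than major) the quality is minor.

m14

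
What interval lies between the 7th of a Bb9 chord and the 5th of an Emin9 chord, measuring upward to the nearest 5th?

Bb9 has Ab as its 7th, and Emin9 has B as its 5th.
Ab up to B is 3 semitones, a half step wider than a major second, so the interval is augmented.

augmented second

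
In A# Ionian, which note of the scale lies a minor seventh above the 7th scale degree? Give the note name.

F##

The scale is A# B# C## D# E# F## G##.
The 7th scale degree is G##; a minor seventh above that is F## — scale degree 6.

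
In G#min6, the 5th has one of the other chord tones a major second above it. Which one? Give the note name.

E#

Spelling the chord: G#-B-D#-E#.
The 5th is D#. A major second above D# is E#.
E# is the chord's 6th.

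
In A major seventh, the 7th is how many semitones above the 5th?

4

A major seventh: A–C♯–E–G♯.
E to G♯ is a major third: 4 semitones.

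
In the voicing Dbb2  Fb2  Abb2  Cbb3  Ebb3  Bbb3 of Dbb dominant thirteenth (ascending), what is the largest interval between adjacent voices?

Adjacent intervals: Dbb2→Fb2 = major third; Fb2→Abb2 = minor third; Abb2→Cbb3 = minor third; Cbb3→Ebb3 = major third; Ebb3→Bbb3 = perfect fifth.
The largest is Ebb3 to Bbb3, a perfect fifth (7 semitones).

P5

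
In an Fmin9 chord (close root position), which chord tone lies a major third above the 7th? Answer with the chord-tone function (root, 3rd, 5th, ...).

Fm9: F, Ab, C, Eb, G.
The 7th is Eb. A major third above Eb is G.
G is the chord's 9th.

9th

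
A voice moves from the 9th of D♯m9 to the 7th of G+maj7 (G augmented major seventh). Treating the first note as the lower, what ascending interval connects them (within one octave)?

The 9th of D♯m9 is E♯; the 7th of G+maj7 (G augmented major seventh) is F♯.
E♯ up to F♯ is 1 semitone, a half step narrower than a major second, so the interval is minor.

minor 2nd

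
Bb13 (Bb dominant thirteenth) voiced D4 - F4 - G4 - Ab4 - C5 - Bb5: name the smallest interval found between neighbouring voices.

minor second

Adjacent intervals: D4→F4 = minor third; F4→G4 = major second; G4→Ab4 = minor second; Ab4→C5 = major third; C5→Bb5 = minor seventh.
The smallest is G4 to Ab4, a minor second (1 semitone).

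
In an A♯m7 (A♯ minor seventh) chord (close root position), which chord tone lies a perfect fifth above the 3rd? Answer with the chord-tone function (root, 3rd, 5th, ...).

Spelling the chord: A♯–C♯–E♯–G♯.
The 3rd is C♯. A perfect fifth above C♯ is G♯.
G♯ is the chord's 7th.

7th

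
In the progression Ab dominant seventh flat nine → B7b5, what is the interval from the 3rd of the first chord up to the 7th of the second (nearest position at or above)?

Ab dominant seventh flat nine has C as its 3rd, and B7b5 has A as its 7th.
Counting 6 letters and 9 half steps from C gives a major sixth.

major sixth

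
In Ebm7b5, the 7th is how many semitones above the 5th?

The chord tones of Ebm7b5 (Eb half-diminished seventh) are Eb Gb Bbb Db.
Bbb to Db is a major third: 4 semitones.

4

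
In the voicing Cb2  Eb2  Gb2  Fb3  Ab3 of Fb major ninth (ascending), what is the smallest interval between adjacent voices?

Adjacent intervals: Cb2→Eb2 = major third; Eb2→Gb2 = minor third; Gb2→Fb3 = minor seventh; Fb3→Ab3 = major third.
The smallest is Eb2 to Gb2, a minor third (3 semitones).

minor third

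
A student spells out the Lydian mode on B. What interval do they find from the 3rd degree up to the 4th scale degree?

major 2nd

Spelling the Lydian mode on B: B C♯ D♯ E♯ F♯ G♯ A♯.
That puts D♯ below E♯.
From D♯ to E♯ is 2 semitones, exactly the major second.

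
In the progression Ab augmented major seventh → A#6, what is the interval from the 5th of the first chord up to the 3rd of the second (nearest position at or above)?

A6

The 5th of Ab augmented major seventh is E; the 3rd of A#6 is C##.
From E to C##: 10 semitones over a sixth = augmented.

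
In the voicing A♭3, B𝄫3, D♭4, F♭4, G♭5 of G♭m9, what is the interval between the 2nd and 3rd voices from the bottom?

Those voices are B𝄫3 and D♭4.
B𝄫 up to D♭ spans 3 letter names and 4 semitones — a major third.

major third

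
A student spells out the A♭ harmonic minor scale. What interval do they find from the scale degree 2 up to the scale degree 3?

minor 2nd

The scale runs A♭ B♭ C♭ D♭ E♭ F♭ G.
That puts B♭ below C♭.
From B♭ to C♭: 1 semitone over a second = minor.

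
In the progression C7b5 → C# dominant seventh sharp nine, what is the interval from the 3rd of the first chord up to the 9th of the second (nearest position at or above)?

augmented seventh

The 3rd of C7b5 is E; the 9th of C# dominant seventh sharp nine is D##.
E up to D## is 12 semitones, a half step wider than a major seventh, so the interval is augmented.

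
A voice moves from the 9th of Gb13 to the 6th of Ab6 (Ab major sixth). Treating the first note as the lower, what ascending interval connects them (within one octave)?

The 9th of Gb13 is Ab; the 6th of Ab6 (Ab major sixth) is F.
From Ab to F is 9 semitones, exactly the major sixth.

major 6th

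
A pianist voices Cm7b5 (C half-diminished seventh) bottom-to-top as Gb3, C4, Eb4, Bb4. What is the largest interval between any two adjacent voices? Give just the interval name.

P5

Adjacent intervals: Gb3→C4 = augmented fourth; C4→Eb4 = minor third; Eb4→Bb4 = perfect fifth.
The largest is Eb4 to Bb4, a perfect fifth (7 semitones).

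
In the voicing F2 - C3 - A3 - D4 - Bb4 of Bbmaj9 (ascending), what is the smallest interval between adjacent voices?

perfect 4th

Adjacent intervals: F2→C3 = perfect fifth; C3→A3 = major sixth; A3→D4 = perfect fourth; D4→Bb4 = minor sixth.
The smallest is A3 to D4, a perfect fourth (5 semitones).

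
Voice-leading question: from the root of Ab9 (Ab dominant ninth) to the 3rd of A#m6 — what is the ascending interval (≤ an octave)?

The root of Ab9 (Ab dominant ninth) is Ab; the 3rd of A#m6 is C#.
3 letter names make it a third; at 5 semitones (a half step wider than major) the quality is augmented.

augmented third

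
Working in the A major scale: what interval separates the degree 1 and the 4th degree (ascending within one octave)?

perfect fourth

A major: A B C♯ D E F♯ G♯.
So we need the interval from A up to D.
Counting 4 letters and 5 half steps from A gives a perfect fourth.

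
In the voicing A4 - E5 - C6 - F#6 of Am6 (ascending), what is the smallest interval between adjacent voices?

Adjacent intervals: A4→E5 = perfect fifth; E5→C6 = minor sixth; C6→F#6 = augmented fourth.
The smallest is C6 to F#6, an augmented fourth (6 semitones).

augmented 4th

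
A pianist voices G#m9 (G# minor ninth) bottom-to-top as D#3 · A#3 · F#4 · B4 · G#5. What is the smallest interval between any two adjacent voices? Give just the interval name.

Adjacent intervals: D#3→A#3 = perfect fifth; A#3→F#4 = minor sixth; F#4→B4 = perfect fourth; B4→G#5 = major sixth.
The smallest is F#4 to B4, a perfect fourth (5 semitones).

perfect fourth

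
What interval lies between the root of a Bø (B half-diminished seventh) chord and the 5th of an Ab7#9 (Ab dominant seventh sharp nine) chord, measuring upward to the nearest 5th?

diminished fourth

The root of Bø (B half-diminished seventh) is B; the 5th of Ab7#9 (Ab dominant seventh sharp nine) is Eb.
From B to Eb: 4 semitones over a fourth = diminished.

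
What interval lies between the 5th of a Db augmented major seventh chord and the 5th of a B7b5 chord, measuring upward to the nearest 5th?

Db augmented major seventh has A as its 5th, and B7b5 has F as its 5th.
6 letter names make it a sixth; at 8 semitones (a half step narrower than major) the quality is minor.

minor sixth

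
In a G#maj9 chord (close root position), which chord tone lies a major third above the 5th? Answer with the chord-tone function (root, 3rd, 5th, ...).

The chord tones of G#maj9 are G# B# D# F## A#.
The 5th is D#. A major third above D# is F##.
F## is the chord's 7th.

7th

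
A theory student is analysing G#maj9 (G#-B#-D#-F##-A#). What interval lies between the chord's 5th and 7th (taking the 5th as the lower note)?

5th = D#; 7th = F##.
D# up to F## spans 3 letter names and 4 semitones — a major third.

major 3rd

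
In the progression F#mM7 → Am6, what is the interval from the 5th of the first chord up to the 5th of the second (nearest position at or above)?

The 5th of F#mM7 is C#; the 5th of Am6 is E.
3 letter names make it a third; at 3 semitones (a half step narrower than major) the quality is minor.

m3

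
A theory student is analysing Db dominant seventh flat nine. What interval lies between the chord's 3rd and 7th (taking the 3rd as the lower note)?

diminished fifth

Db7b9: Db F Ab Cb Ebb.
That puts F below Cb.
From F to Cb: 6 semitones over a fifth = diminished.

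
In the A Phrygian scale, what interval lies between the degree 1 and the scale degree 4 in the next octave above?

P11

Spelling the A Phrygian scale: A B♭ C D E F G.
Degree 1 = A; 4th scale degree (up an octave) = D.
A up to D spans 11 letter names and 17 semitones — a perfect eleventh.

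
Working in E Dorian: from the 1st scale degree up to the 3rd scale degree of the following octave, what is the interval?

minor tenth

E dorian: E F♯ G A B C♯ D.
So we need the interval from E up to G.
10 letter names make it a tenth; at 15 semitones (a half step narrower than major) the quality is minor.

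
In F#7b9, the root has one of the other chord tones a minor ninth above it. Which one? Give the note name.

G

Spelling the chord: F# A# C# E G.
The root is F#. A minor ninth above F# is G.
G is the chord's 9th.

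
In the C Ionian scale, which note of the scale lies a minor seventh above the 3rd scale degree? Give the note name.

D

The scale is C D E F G A B.
The 3rd scale degree is E; a minor seventh above that is D — scale degree 2.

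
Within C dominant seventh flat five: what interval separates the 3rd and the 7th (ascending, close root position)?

diminished fifth

C7b5 (C dominant seventh flat five) is spelled C, E, G♭, B♭.
So we need the interval from E up to B♭.
From E to B♭: 6 semitones over a fifth = diminished.
This 3–7 tritone is the characteristic tension at the heart of the dominant sound.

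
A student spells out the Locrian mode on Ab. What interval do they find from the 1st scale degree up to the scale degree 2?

Spelling the Locrian mode on Ab: Ab Bbb Cb Db Ebb Fb Gb.
The 1st scale degree is Ab and the 2nd scale degree is Bbb.
From Ab to Bbb: 1 semitone over a second = minor.

minor 2nd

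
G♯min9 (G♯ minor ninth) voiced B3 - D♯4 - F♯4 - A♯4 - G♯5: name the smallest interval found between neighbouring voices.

Adjacent intervals: B3→D♯4 = major third; D♯4→F♯4 = minor third; F♯4→A♯4 = major third; A♯4→G♯5 = minor seventh.
The smallest is D♯4 to F♯4, a minor third (3 semitones).

minor third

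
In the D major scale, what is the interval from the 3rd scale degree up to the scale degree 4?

minor 2nd

D major: D E F# G A B C#.
3rd scale degree = F#; scale degree 4 = G.
From F# to G: 1 semitone over a second = minor.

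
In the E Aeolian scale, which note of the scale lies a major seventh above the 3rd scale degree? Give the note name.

F#

The scale is E F# G A B C D.
The 3rd scale degree is G; a major seventh above that is F# — scale degree 2.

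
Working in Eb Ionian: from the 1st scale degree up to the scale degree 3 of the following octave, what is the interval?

Spelling Eb Ionian: Eb F G Ab Bb C D.
1st scale degree = Eb; 3rd scale degree (up an octave) = G.
From Eb to G is 16 semitones, exactly the major tenth.

M10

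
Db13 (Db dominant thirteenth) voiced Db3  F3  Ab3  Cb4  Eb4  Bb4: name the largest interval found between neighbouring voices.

Adjacent intervals: Db3→F3 = major third; F3→Ab3 = minor third; Ab3→Cb4 = minor third; Cb4→Eb4 = major third; Eb4→Bb4 = perfect fifth.
The largest is Eb4 to Bb4, a perfect fifth (7 semitones).

perfect fifth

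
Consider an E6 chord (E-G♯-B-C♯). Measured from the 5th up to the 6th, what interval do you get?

So we need the interval from B up to C♯.
B up to C♯ spans 2 letter names and 2 semitones — a major second.

major 2nd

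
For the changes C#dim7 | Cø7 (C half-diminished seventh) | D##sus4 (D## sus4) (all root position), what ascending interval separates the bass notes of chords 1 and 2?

The roots are C# and C.
From C# to C: 11 semitones over an octave = diminished.

diminished octave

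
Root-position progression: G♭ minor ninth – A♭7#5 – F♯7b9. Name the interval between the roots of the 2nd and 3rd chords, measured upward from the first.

augmented sixth

The roots are A♭ and F♯.
From A♭ to F♯: 10 semitones over a sixth = augmented.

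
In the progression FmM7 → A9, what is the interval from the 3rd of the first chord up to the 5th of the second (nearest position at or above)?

FmM7 has A♭ as its 3rd, and A9 has E as its 5th.
A♭ up to E is 8 semitones, a half step wider than a perfect fifth, so the interval is augmented.

augmented fifth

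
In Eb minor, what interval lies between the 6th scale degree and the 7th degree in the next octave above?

Spelling Eb minor: Eb F Gb Ab Bb Cb Db.
6th scale degree = Cb; degree 7 (up an octave) = Db.
From Cb to Db is 14 semitones, exactly the major ninth.

major 9th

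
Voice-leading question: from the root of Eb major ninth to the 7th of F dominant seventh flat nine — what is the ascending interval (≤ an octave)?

The root of Eb major ninth is Eb; the 7th of F dominant seventh flat nine is Eb.
From Eb to Eb is 0 semitones, exactly the perfect unison.

perfect 1st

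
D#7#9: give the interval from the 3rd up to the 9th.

major 7th

D#7#9: D#–F##–A#–C#–E##.
3rd = F##; 9th = E##.
F## up to E## spans 7 letter names and 11 semitones — a major seventh.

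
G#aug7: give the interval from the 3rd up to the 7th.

diminished fifth

Spelling the chord: G#, B#, D##, F#.
So we need the interval from B# up to F#.
5 letter names make it a fifth; at 6 semitones (a half step narrower than perfect) the quality is diminished.
That tritone between 3rd and 7th is what gives the dominant seventh its pull toward resolution.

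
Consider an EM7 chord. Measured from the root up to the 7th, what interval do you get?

EΔ7: E, G♯, B, D♯.
The root is E and the 7th is D♯.
From E to D♯ is 11 semitones, exactly the major seventh.

major seventh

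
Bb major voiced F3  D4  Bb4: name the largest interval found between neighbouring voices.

major sixth

Adjacent intervals: F3→D4 = major sixth; D4→Bb4 = minor sixth.
The largest is F3 to D4, a major sixth (9 semitones).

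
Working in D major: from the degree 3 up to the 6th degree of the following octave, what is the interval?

Spelling D major: D E F# G A B C#.
The degree 3 is F# and the degree 6 (up an octave) is B.
Counting 11 letters and 17 half steps from F# gives a perfect eleventh.

perfect eleventh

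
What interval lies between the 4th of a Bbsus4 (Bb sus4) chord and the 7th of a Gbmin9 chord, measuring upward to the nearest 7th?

The 4th of Bbsus4 (Bb sus4) is Eb; the 7th of Gbmin9 is Fb.
2 letter names make it a second; at 1 semitone (a half step narrower than major) the quality is minor.

minor 2nd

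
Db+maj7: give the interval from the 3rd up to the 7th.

perfect fifth

Db+maj7 is spelled Db-F-A-C.
3rd = F; 7th = C.
From F to C is 7 semitones, exactly the perfect fifth.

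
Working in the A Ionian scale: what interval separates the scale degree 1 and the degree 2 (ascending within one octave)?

major second

The scale runs A B C# D E F# G#.
The scale degree 1 is A and the 2nd degree is B.
A up to B spans 2 letter names and 2 semitones — a major second.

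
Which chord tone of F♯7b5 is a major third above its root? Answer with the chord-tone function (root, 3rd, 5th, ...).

3rd

Spelling the chord: F♯-A♯-C-E.
The root is F♯. A major third above F♯ is A♯.
A♯ is the chord's 3rd.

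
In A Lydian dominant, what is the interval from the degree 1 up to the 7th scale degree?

m7

The scale runs A B C♯ D♯ E F♯ G.
The degree 1 is A and the scale degree 7 is G.
A up to G is 10 semitones, a half step narrower than a major seventh, so the interval is minor.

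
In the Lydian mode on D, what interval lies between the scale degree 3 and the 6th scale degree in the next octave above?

The scale runs D E F♯ G♯ A B C♯.
Scale degree 3 = F♯; 6th scale degree (up an octave) = B.
Counting 11 letters and 17 half steps from F♯ gives a perfect eleventh.

perfect eleventh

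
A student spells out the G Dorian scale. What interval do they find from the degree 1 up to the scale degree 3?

The scale runs G A Bb C D E F.
Degree 1 = G; degree 3 = Bb.
G up to Bb is 3 semitones, a half step narrower than a major third, so the interval is minor.

minor third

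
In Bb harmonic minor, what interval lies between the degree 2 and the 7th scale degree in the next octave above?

Bb harmonic minor: Bb C Db Eb F Gb A.
So we need the interval from C up to A.
C up to A spans 13 letter names and 21 semitones — a major thirteenth.

major thirteenth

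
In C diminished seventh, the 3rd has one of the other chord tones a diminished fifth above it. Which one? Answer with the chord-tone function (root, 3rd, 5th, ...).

C diminished seventh is spelled C-Eb-Gb-Bbb.
The 3rd is Eb. A diminished fifth above Eb is Bbb.
Bbb is the chord's 7th.

7th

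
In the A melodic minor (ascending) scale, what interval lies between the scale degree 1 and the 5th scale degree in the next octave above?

perfect 12th

The scale runs A B C D E F# G#.
That puts A below E.
A up to E spans 12 letter names and 19 semitones — a perfect twelfth.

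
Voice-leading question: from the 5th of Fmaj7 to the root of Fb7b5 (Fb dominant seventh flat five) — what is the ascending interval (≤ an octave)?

The 5th of Fmaj7 is C; the root of Fb7b5 (Fb dominant seventh flat five) is Fb.
C up to Fb is 4 semitones, a half step narrower than a perfect fourth, so the interval is diminished.

diminished fourth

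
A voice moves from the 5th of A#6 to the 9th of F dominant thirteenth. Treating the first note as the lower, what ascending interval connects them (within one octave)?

A#6 has E# as its 5th, and F dominant thirteenth has G as its 9th.
E# up to G is 2 semitones, a whole step narrower than a major third, so the interval is diminished.

diminished third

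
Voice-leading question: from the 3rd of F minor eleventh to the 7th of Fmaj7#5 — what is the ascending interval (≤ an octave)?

The 3rd of F minor eleventh is Ab; the 7th of Fmaj7#5 is E.
Ab up to E is 8 semitones, a half step wider than a perfect fifth, so the interval is augmented.

augmented 5th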